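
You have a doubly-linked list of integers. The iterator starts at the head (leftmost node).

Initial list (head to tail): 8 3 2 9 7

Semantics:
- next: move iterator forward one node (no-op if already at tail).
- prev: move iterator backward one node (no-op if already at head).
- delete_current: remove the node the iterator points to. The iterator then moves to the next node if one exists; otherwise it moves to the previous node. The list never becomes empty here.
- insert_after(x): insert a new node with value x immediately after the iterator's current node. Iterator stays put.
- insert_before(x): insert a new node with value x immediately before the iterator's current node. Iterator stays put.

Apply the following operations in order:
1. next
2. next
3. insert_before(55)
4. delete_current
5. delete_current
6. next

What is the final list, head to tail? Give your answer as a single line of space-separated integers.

After 1 (next): list=[8, 3, 2, 9, 7] cursor@3
After 2 (next): list=[8, 3, 2, 9, 7] cursor@2
After 3 (insert_before(55)): list=[8, 3, 55, 2, 9, 7] cursor@2
After 4 (delete_current): list=[8, 3, 55, 9, 7] cursor@9
After 5 (delete_current): list=[8, 3, 55, 7] cursor@7
After 6 (next): list=[8, 3, 55, 7] cursor@7

Answer: 8 3 55 7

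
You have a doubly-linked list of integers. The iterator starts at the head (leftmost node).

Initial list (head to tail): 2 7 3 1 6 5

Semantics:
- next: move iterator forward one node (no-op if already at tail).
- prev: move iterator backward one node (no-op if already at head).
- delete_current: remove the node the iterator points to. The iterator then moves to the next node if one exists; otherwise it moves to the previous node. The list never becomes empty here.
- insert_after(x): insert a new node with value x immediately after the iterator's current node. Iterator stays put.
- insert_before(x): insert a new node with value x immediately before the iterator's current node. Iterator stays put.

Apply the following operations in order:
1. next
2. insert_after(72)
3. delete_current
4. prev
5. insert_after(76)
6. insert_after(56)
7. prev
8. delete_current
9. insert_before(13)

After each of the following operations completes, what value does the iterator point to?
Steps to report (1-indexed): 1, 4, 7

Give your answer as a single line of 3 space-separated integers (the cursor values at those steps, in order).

Answer: 7 2 2

Derivation:
After 1 (next): list=[2, 7, 3, 1, 6, 5] cursor@7
After 2 (insert_after(72)): list=[2, 7, 72, 3, 1, 6, 5] cursor@7
After 3 (delete_current): list=[2, 72, 3, 1, 6, 5] cursor@72
After 4 (prev): list=[2, 72, 3, 1, 6, 5] cursor@2
After 5 (insert_after(76)): list=[2, 76, 72, 3, 1, 6, 5] cursor@2
After 6 (insert_after(56)): list=[2, 56, 76, 72, 3, 1, 6, 5] cursor@2
After 7 (prev): list=[2, 56, 76, 72, 3, 1, 6, 5] cursor@2
After 8 (delete_current): list=[56, 76, 72, 3, 1, 6, 5] cursor@56
After 9 (insert_before(13)): list=[13, 56, 76, 72, 3, 1, 6, 5] cursor@56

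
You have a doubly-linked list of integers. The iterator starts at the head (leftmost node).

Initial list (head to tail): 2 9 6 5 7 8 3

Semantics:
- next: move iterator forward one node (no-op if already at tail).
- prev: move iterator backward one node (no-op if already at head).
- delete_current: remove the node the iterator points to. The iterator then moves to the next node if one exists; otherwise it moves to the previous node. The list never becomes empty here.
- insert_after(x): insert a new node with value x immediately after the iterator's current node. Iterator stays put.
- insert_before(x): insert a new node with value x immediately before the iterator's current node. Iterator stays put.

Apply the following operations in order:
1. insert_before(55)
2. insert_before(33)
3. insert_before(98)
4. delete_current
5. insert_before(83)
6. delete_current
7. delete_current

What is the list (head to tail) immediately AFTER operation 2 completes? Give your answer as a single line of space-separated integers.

Answer: 55 33 2 9 6 5 7 8 3

Derivation:
After 1 (insert_before(55)): list=[55, 2, 9, 6, 5, 7, 8, 3] cursor@2
After 2 (insert_before(33)): list=[55, 33, 2, 9, 6, 5, 7, 8, 3] cursor@2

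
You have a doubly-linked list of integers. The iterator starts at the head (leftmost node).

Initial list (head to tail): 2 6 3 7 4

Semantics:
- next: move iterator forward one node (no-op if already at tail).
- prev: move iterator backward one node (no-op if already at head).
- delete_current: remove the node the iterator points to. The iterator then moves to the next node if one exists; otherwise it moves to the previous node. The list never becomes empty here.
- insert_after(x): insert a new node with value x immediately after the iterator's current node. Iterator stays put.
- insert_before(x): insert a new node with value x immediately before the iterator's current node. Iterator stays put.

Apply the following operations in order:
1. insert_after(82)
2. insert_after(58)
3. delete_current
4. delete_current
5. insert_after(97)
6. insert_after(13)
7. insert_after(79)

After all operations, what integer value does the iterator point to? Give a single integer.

After 1 (insert_after(82)): list=[2, 82, 6, 3, 7, 4] cursor@2
After 2 (insert_after(58)): list=[2, 58, 82, 6, 3, 7, 4] cursor@2
After 3 (delete_current): list=[58, 82, 6, 3, 7, 4] cursor@58
After 4 (delete_current): list=[82, 6, 3, 7, 4] cursor@82
After 5 (insert_after(97)): list=[82, 97, 6, 3, 7, 4] cursor@82
After 6 (insert_after(13)): list=[82, 13, 97, 6, 3, 7, 4] cursor@82
After 7 (insert_after(79)): list=[82, 79, 13, 97, 6, 3, 7, 4] cursor@82

Answer: 82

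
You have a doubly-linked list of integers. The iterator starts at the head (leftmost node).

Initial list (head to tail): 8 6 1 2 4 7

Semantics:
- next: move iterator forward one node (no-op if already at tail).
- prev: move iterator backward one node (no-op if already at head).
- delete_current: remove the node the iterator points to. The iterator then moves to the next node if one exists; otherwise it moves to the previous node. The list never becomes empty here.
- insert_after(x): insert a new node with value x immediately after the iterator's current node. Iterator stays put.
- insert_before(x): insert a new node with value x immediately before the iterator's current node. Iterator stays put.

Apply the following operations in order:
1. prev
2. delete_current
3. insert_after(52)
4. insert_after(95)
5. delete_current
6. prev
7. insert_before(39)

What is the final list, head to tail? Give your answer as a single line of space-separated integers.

Answer: 39 95 52 1 2 4 7

Derivation:
After 1 (prev): list=[8, 6, 1, 2, 4, 7] cursor@8
After 2 (delete_current): list=[6, 1, 2, 4, 7] cursor@6
After 3 (insert_after(52)): list=[6, 52, 1, 2, 4, 7] cursor@6
After 4 (insert_after(95)): list=[6, 95, 52, 1, 2, 4, 7] cursor@6
After 5 (delete_current): list=[95, 52, 1, 2, 4, 7] cursor@95
After 6 (prev): list=[95, 52, 1, 2, 4, 7] cursor@95
After 7 (insert_before(39)): list=[39, 95, 52, 1, 2, 4, 7] cursor@95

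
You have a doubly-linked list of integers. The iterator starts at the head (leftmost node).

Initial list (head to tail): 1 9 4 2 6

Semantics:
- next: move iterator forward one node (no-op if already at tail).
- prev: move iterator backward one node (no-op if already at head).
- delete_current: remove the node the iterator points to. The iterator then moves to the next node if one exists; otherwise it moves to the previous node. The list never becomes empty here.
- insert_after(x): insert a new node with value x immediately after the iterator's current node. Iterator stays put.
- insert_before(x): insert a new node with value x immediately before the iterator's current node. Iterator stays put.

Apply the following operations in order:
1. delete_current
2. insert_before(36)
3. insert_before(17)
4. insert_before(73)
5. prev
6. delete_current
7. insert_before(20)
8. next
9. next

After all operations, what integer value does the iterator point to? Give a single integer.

Answer: 2

Derivation:
After 1 (delete_current): list=[9, 4, 2, 6] cursor@9
After 2 (insert_before(36)): list=[36, 9, 4, 2, 6] cursor@9
After 3 (insert_before(17)): list=[36, 17, 9, 4, 2, 6] cursor@9
After 4 (insert_before(73)): list=[36, 17, 73, 9, 4, 2, 6] cursor@9
After 5 (prev): list=[36, 17, 73, 9, 4, 2, 6] cursor@73
After 6 (delete_current): list=[36, 17, 9, 4, 2, 6] cursor@9
After 7 (insert_before(20)): list=[36, 17, 20, 9, 4, 2, 6] cursor@9
After 8 (next): list=[36, 17, 20, 9, 4, 2, 6] cursor@4
After 9 (next): list=[36, 17, 20, 9, 4, 2, 6] cursor@2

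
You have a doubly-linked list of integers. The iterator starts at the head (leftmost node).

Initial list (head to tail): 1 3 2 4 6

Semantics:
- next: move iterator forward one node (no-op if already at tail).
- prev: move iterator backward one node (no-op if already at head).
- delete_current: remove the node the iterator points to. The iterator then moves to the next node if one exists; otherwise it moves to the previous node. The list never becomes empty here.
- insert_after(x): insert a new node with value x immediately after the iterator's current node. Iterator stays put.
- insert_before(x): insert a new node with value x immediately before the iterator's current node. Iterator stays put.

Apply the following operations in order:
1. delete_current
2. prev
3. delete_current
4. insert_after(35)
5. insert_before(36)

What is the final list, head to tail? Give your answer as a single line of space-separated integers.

After 1 (delete_current): list=[3, 2, 4, 6] cursor@3
After 2 (prev): list=[3, 2, 4, 6] cursor@3
After 3 (delete_current): list=[2, 4, 6] cursor@2
After 4 (insert_after(35)): list=[2, 35, 4, 6] cursor@2
After 5 (insert_before(36)): list=[36, 2, 35, 4, 6] cursor@2

Answer: 36 2 35 4 6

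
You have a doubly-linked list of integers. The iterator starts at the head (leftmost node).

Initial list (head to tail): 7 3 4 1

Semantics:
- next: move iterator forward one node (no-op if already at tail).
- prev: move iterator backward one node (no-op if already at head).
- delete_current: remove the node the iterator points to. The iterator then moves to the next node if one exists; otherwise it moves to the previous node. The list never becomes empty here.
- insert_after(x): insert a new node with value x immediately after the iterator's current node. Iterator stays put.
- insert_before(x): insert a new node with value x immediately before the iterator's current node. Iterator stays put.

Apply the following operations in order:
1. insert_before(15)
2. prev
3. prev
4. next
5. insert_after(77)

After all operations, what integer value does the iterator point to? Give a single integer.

After 1 (insert_before(15)): list=[15, 7, 3, 4, 1] cursor@7
After 2 (prev): list=[15, 7, 3, 4, 1] cursor@15
After 3 (prev): list=[15, 7, 3, 4, 1] cursor@15
After 4 (next): list=[15, 7, 3, 4, 1] cursor@7
After 5 (insert_after(77)): list=[15, 7, 77, 3, 4, 1] cursor@7

Answer: 7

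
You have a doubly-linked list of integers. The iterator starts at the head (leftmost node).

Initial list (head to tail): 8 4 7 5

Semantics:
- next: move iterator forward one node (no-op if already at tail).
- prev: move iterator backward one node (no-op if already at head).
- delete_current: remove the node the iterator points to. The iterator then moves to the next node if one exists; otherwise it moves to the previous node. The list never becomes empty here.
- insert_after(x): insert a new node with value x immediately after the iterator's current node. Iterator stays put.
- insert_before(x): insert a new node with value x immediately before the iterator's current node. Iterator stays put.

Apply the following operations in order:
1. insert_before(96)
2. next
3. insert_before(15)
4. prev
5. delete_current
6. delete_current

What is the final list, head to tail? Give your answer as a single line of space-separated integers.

Answer: 96 8 7 5

Derivation:
After 1 (insert_before(96)): list=[96, 8, 4, 7, 5] cursor@8
After 2 (next): list=[96, 8, 4, 7, 5] cursor@4
After 3 (insert_before(15)): list=[96, 8, 15, 4, 7, 5] cursor@4
After 4 (prev): list=[96, 8, 15, 4, 7, 5] cursor@15
After 5 (delete_current): list=[96, 8, 4, 7, 5] cursor@4
After 6 (delete_current): list=[96, 8, 7, 5] cursor@7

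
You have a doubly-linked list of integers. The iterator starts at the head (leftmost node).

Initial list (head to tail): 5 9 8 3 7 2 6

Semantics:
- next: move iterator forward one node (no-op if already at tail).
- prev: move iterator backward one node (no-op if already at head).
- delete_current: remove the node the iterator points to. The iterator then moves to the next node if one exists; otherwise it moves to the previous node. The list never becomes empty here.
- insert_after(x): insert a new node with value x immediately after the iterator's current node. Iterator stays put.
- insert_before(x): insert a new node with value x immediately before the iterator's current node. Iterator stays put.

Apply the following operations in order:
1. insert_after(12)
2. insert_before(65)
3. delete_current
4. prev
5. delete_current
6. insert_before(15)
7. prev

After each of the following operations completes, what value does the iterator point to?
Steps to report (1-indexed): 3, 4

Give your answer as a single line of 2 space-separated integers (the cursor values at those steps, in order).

Answer: 12 65

Derivation:
After 1 (insert_after(12)): list=[5, 12, 9, 8, 3, 7, 2, 6] cursor@5
After 2 (insert_before(65)): list=[65, 5, 12, 9, 8, 3, 7, 2, 6] cursor@5
After 3 (delete_current): list=[65, 12, 9, 8, 3, 7, 2, 6] cursor@12
After 4 (prev): list=[65, 12, 9, 8, 3, 7, 2, 6] cursor@65
After 5 (delete_current): list=[12, 9, 8, 3, 7, 2, 6] cursor@12
After 6 (insert_before(15)): list=[15, 12, 9, 8, 3, 7, 2, 6] cursor@12
After 7 (prev): list=[15, 12, 9, 8, 3, 7, 2, 6] cursor@15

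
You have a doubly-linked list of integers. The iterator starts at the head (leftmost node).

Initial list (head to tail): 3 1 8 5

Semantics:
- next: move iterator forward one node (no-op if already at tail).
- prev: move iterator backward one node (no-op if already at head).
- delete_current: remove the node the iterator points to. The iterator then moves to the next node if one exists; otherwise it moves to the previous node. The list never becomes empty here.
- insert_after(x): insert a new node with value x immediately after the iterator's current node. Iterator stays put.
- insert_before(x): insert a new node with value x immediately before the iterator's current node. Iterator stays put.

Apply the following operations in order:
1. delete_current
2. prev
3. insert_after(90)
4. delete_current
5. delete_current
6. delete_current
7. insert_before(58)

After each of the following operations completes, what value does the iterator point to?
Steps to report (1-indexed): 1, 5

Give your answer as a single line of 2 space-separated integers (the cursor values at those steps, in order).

Answer: 1 8

Derivation:
After 1 (delete_current): list=[1, 8, 5] cursor@1
After 2 (prev): list=[1, 8, 5] cursor@1
After 3 (insert_after(90)): list=[1, 90, 8, 5] cursor@1
After 4 (delete_current): list=[90, 8, 5] cursor@90
After 5 (delete_current): list=[8, 5] cursor@8
After 6 (delete_current): list=[5] cursor@5
After 7 (insert_before(58)): list=[58, 5] cursor@5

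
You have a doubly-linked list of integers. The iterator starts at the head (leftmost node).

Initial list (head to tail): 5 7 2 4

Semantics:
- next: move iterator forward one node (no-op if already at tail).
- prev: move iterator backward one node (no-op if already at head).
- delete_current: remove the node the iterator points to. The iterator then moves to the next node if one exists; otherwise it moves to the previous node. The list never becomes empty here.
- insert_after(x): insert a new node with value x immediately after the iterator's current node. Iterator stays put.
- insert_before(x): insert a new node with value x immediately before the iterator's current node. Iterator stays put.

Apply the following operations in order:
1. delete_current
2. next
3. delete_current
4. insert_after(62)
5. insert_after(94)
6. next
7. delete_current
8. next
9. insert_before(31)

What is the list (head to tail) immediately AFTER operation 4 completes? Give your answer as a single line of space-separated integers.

Answer: 7 4 62

Derivation:
After 1 (delete_current): list=[7, 2, 4] cursor@7
After 2 (next): list=[7, 2, 4] cursor@2
After 3 (delete_current): list=[7, 4] cursor@4
After 4 (insert_after(62)): list=[7, 4, 62] cursor@4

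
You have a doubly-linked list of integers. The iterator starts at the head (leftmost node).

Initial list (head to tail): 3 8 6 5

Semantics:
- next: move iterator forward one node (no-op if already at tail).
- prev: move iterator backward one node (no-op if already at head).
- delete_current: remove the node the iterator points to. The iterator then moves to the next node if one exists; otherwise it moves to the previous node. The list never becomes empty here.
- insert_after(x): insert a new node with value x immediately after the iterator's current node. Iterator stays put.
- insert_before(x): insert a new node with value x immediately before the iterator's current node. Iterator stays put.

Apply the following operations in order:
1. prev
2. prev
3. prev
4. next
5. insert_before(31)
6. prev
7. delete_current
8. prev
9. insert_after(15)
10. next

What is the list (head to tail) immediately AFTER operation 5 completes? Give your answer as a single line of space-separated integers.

Answer: 3 31 8 6 5

Derivation:
After 1 (prev): list=[3, 8, 6, 5] cursor@3
After 2 (prev): list=[3, 8, 6, 5] cursor@3
After 3 (prev): list=[3, 8, 6, 5] cursor@3
After 4 (next): list=[3, 8, 6, 5] cursor@8
After 5 (insert_before(31)): list=[3, 31, 8, 6, 5] cursor@8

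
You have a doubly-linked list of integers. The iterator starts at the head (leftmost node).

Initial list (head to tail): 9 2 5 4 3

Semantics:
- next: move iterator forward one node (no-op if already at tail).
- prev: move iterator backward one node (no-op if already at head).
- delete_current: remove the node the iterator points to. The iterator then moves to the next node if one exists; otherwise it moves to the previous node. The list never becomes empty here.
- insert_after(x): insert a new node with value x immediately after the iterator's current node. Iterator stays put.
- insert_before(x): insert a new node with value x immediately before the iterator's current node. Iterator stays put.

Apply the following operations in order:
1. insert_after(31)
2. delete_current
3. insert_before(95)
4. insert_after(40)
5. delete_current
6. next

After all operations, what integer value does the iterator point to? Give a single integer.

After 1 (insert_after(31)): list=[9, 31, 2, 5, 4, 3] cursor@9
After 2 (delete_current): list=[31, 2, 5, 4, 3] cursor@31
After 3 (insert_before(95)): list=[95, 31, 2, 5, 4, 3] cursor@31
After 4 (insert_after(40)): list=[95, 31, 40, 2, 5, 4, 3] cursor@31
After 5 (delete_current): list=[95, 40, 2, 5, 4, 3] cursor@40
After 6 (next): list=[95, 40, 2, 5, 4, 3] cursor@2

Answer: 2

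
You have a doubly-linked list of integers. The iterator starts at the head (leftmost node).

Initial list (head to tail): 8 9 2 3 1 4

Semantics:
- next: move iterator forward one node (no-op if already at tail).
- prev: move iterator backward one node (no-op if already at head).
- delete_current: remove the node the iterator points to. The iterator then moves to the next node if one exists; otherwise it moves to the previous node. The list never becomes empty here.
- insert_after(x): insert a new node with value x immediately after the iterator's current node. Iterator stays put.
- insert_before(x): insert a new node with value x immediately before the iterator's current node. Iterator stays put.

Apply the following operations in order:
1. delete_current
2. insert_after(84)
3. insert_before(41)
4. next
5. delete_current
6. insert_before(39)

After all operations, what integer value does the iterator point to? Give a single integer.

Answer: 2

Derivation:
After 1 (delete_current): list=[9, 2, 3, 1, 4] cursor@9
After 2 (insert_after(84)): list=[9, 84, 2, 3, 1, 4] cursor@9
After 3 (insert_before(41)): list=[41, 9, 84, 2, 3, 1, 4] cursor@9
After 4 (next): list=[41, 9, 84, 2, 3, 1, 4] cursor@84
After 5 (delete_current): list=[41, 9, 2, 3, 1, 4] cursor@2
After 6 (insert_before(39)): list=[41, 9, 39, 2, 3, 1, 4] cursor@2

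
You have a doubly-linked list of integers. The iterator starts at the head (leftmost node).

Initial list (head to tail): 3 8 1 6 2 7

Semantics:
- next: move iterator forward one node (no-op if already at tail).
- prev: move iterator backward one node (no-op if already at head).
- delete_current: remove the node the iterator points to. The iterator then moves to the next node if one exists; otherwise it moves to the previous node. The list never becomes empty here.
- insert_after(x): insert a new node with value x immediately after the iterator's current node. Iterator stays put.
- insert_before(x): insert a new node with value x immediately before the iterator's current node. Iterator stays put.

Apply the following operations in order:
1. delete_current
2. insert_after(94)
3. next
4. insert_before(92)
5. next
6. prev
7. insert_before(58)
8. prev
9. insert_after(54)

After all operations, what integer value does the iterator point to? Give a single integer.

After 1 (delete_current): list=[8, 1, 6, 2, 7] cursor@8
After 2 (insert_after(94)): list=[8, 94, 1, 6, 2, 7] cursor@8
After 3 (next): list=[8, 94, 1, 6, 2, 7] cursor@94
After 4 (insert_before(92)): list=[8, 92, 94, 1, 6, 2, 7] cursor@94
After 5 (next): list=[8, 92, 94, 1, 6, 2, 7] cursor@1
After 6 (prev): list=[8, 92, 94, 1, 6, 2, 7] cursor@94
After 7 (insert_before(58)): list=[8, 92, 58, 94, 1, 6, 2, 7] cursor@94
After 8 (prev): list=[8, 92, 58, 94, 1, 6, 2, 7] cursor@58
After 9 (insert_after(54)): list=[8, 92, 58, 54, 94, 1, 6, 2, 7] cursor@58

Answer: 58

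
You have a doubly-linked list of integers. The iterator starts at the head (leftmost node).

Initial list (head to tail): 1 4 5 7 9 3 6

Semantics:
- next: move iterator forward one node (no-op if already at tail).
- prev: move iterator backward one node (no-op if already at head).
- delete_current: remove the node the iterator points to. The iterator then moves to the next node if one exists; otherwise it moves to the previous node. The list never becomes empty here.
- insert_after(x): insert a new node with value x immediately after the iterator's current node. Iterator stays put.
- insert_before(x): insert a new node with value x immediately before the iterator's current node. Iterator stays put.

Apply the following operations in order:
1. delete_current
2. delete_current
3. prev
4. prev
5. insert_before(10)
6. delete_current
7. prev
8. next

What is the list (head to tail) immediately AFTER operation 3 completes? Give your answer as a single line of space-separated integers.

After 1 (delete_current): list=[4, 5, 7, 9, 3, 6] cursor@4
After 2 (delete_current): list=[5, 7, 9, 3, 6] cursor@5
After 3 (prev): list=[5, 7, 9, 3, 6] cursor@5

Answer: 5 7 9 3 6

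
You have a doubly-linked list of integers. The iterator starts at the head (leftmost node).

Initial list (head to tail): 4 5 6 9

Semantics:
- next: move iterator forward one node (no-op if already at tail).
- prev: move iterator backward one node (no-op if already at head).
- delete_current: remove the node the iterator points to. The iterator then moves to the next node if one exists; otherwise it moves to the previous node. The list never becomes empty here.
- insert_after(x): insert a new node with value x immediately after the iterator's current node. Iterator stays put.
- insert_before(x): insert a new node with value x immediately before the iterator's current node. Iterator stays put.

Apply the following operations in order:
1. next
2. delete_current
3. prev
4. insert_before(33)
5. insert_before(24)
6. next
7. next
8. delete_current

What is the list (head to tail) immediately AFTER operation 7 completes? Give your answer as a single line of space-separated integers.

After 1 (next): list=[4, 5, 6, 9] cursor@5
After 2 (delete_current): list=[4, 6, 9] cursor@6
After 3 (prev): list=[4, 6, 9] cursor@4
After 4 (insert_before(33)): list=[33, 4, 6, 9] cursor@4
After 5 (insert_before(24)): list=[33, 24, 4, 6, 9] cursor@4
After 6 (next): list=[33, 24, 4, 6, 9] cursor@6
After 7 (next): list=[33, 24, 4, 6, 9] cursor@9

Answer: 33 24 4 6 9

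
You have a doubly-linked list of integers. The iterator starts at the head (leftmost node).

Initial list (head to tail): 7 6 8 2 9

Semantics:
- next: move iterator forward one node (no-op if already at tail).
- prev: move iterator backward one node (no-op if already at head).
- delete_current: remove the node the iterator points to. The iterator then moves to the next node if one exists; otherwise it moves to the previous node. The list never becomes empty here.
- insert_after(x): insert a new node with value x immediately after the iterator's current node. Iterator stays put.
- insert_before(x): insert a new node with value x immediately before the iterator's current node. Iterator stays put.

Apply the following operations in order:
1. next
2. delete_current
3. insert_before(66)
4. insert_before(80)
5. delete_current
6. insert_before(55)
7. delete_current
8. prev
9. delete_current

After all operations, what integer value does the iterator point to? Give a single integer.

Answer: 9

Derivation:
After 1 (next): list=[7, 6, 8, 2, 9] cursor@6
After 2 (delete_current): list=[7, 8, 2, 9] cursor@8
After 3 (insert_before(66)): list=[7, 66, 8, 2, 9] cursor@8
After 4 (insert_before(80)): list=[7, 66, 80, 8, 2, 9] cursor@8
After 5 (delete_current): list=[7, 66, 80, 2, 9] cursor@2
After 6 (insert_before(55)): list=[7, 66, 80, 55, 2, 9] cursor@2
After 7 (delete_current): list=[7, 66, 80, 55, 9] cursor@9
After 8 (prev): list=[7, 66, 80, 55, 9] cursor@55
After 9 (delete_current): list=[7, 66, 80, 9] cursor@9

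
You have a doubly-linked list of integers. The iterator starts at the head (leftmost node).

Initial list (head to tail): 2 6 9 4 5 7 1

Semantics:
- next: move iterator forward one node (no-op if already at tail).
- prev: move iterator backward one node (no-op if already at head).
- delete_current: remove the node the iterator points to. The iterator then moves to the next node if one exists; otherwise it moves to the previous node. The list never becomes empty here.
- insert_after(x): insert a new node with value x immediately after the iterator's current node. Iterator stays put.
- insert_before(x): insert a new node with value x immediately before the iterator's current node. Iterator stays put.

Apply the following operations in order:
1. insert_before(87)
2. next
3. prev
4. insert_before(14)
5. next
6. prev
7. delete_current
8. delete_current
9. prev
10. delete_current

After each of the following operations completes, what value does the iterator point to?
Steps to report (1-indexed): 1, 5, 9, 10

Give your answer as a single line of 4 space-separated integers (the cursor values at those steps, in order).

After 1 (insert_before(87)): list=[87, 2, 6, 9, 4, 5, 7, 1] cursor@2
After 2 (next): list=[87, 2, 6, 9, 4, 5, 7, 1] cursor@6
After 3 (prev): list=[87, 2, 6, 9, 4, 5, 7, 1] cursor@2
After 4 (insert_before(14)): list=[87, 14, 2, 6, 9, 4, 5, 7, 1] cursor@2
After 5 (next): list=[87, 14, 2, 6, 9, 4, 5, 7, 1] cursor@6
After 6 (prev): list=[87, 14, 2, 6, 9, 4, 5, 7, 1] cursor@2
After 7 (delete_current): list=[87, 14, 6, 9, 4, 5, 7, 1] cursor@6
After 8 (delete_current): list=[87, 14, 9, 4, 5, 7, 1] cursor@9
After 9 (prev): list=[87, 14, 9, 4, 5, 7, 1] cursor@14
After 10 (delete_current): list=[87, 9, 4, 5, 7, 1] cursor@9

Answer: 2 6 14 9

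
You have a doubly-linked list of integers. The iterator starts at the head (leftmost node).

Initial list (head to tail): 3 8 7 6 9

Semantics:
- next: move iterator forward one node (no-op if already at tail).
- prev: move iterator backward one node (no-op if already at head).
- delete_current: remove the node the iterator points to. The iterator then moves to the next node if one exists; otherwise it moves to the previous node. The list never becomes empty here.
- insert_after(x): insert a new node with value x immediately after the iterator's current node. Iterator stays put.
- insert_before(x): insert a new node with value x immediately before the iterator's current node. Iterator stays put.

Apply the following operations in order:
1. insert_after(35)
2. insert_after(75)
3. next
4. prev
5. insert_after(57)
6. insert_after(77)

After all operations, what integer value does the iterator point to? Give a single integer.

Answer: 3

Derivation:
After 1 (insert_after(35)): list=[3, 35, 8, 7, 6, 9] cursor@3
After 2 (insert_after(75)): list=[3, 75, 35, 8, 7, 6, 9] cursor@3
After 3 (next): list=[3, 75, 35, 8, 7, 6, 9] cursor@75
After 4 (prev): list=[3, 75, 35, 8, 7, 6, 9] cursor@3
After 5 (insert_after(57)): list=[3, 57, 75, 35, 8, 7, 6, 9] cursor@3
After 6 (insert_after(77)): list=[3, 77, 57, 75, 35, 8, 7, 6, 9] cursor@3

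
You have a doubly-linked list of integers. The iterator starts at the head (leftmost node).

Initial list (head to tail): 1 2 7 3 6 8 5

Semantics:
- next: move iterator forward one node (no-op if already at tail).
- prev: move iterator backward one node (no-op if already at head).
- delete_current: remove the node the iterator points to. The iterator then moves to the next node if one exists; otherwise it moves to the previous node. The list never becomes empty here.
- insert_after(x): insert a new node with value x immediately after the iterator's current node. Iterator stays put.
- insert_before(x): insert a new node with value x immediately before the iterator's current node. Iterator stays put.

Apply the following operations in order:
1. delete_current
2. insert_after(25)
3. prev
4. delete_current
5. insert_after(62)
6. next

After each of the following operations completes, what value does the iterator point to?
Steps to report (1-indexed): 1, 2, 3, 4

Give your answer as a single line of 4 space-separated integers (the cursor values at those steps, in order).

Answer: 2 2 2 25

Derivation:
After 1 (delete_current): list=[2, 7, 3, 6, 8, 5] cursor@2
After 2 (insert_after(25)): list=[2, 25, 7, 3, 6, 8, 5] cursor@2
After 3 (prev): list=[2, 25, 7, 3, 6, 8, 5] cursor@2
After 4 (delete_current): list=[25, 7, 3, 6, 8, 5] cursor@25
After 5 (insert_after(62)): list=[25, 62, 7, 3, 6, 8, 5] cursor@25
After 6 (next): list=[25, 62, 7, 3, 6, 8, 5] cursor@62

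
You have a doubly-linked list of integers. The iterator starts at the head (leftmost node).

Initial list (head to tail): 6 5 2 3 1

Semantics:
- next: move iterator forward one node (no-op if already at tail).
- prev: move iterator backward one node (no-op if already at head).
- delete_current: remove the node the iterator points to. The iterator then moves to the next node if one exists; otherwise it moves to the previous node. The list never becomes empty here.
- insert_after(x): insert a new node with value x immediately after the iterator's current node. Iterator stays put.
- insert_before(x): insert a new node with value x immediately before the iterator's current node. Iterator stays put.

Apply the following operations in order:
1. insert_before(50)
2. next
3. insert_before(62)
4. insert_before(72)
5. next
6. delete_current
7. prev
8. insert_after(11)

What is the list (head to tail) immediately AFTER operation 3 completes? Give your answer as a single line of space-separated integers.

Answer: 50 6 62 5 2 3 1

Derivation:
After 1 (insert_before(50)): list=[50, 6, 5, 2, 3, 1] cursor@6
After 2 (next): list=[50, 6, 5, 2, 3, 1] cursor@5
After 3 (insert_before(62)): list=[50, 6, 62, 5, 2, 3, 1] cursor@5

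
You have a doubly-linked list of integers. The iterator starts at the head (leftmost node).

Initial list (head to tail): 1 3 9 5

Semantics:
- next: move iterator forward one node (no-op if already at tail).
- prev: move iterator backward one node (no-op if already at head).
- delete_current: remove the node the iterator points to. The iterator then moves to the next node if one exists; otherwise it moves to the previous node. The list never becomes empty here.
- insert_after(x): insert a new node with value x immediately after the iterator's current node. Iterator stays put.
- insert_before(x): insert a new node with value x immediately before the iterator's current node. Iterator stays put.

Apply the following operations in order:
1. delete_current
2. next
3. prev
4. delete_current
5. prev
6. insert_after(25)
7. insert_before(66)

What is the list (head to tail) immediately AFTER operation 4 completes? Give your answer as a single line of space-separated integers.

Answer: 9 5

Derivation:
After 1 (delete_current): list=[3, 9, 5] cursor@3
After 2 (next): list=[3, 9, 5] cursor@9
After 3 (prev): list=[3, 9, 5] cursor@3
After 4 (delete_current): list=[9, 5] cursor@9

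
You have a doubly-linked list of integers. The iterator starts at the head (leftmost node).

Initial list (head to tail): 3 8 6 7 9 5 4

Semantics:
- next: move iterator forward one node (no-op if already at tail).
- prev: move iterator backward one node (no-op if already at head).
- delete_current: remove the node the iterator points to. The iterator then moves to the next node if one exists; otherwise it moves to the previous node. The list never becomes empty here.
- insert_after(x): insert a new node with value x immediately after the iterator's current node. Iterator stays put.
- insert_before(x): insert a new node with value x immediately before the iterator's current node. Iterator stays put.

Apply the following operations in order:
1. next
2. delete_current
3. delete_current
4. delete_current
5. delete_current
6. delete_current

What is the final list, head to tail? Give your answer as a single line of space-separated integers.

After 1 (next): list=[3, 8, 6, 7, 9, 5, 4] cursor@8
After 2 (delete_current): list=[3, 6, 7, 9, 5, 4] cursor@6
After 3 (delete_current): list=[3, 7, 9, 5, 4] cursor@7
After 4 (delete_current): list=[3, 9, 5, 4] cursor@9
After 5 (delete_current): list=[3, 5, 4] cursor@5
After 6 (delete_current): list=[3, 4] cursor@4

Answer: 3 4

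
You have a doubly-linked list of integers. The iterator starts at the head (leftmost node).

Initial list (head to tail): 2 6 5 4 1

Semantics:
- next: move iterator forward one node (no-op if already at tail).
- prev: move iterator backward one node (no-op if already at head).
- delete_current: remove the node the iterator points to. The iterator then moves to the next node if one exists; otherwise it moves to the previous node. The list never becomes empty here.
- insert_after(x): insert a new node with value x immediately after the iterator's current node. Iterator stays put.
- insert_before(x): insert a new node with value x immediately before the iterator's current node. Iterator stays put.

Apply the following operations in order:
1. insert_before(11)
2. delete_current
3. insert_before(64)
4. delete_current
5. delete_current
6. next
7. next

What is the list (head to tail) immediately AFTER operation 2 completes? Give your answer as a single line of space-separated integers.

After 1 (insert_before(11)): list=[11, 2, 6, 5, 4, 1] cursor@2
After 2 (delete_current): list=[11, 6, 5, 4, 1] cursor@6

Answer: 11 6 5 4 1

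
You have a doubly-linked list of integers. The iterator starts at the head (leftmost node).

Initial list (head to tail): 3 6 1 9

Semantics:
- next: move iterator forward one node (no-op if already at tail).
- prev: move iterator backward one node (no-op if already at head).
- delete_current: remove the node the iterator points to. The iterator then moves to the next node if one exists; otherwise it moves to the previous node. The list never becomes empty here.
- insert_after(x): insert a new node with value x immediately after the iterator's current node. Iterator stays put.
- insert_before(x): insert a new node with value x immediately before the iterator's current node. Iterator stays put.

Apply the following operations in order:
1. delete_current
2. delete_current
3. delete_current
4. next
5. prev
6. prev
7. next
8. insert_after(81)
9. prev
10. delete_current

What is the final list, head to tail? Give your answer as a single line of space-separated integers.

After 1 (delete_current): list=[6, 1, 9] cursor@6
After 2 (delete_current): list=[1, 9] cursor@1
After 3 (delete_current): list=[9] cursor@9
After 4 (next): list=[9] cursor@9
After 5 (prev): list=[9] cursor@9
After 6 (prev): list=[9] cursor@9
After 7 (next): list=[9] cursor@9
After 8 (insert_after(81)): list=[9, 81] cursor@9
After 9 (prev): list=[9, 81] cursor@9
After 10 (delete_current): list=[81] cursor@81

Answer: 81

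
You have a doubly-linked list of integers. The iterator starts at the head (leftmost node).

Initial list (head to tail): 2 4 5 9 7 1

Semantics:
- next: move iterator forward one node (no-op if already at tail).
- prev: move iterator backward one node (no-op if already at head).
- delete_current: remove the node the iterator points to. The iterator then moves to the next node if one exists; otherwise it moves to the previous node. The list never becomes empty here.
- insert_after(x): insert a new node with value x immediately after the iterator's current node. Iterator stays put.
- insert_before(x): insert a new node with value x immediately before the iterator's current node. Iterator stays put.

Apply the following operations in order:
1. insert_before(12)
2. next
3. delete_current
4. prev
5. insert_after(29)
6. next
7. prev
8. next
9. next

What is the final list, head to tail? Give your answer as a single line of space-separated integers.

After 1 (insert_before(12)): list=[12, 2, 4, 5, 9, 7, 1] cursor@2
After 2 (next): list=[12, 2, 4, 5, 9, 7, 1] cursor@4
After 3 (delete_current): list=[12, 2, 5, 9, 7, 1] cursor@5
After 4 (prev): list=[12, 2, 5, 9, 7, 1] cursor@2
After 5 (insert_after(29)): list=[12, 2, 29, 5, 9, 7, 1] cursor@2
After 6 (next): list=[12, 2, 29, 5, 9, 7, 1] cursor@29
After 7 (prev): list=[12, 2, 29, 5, 9, 7, 1] cursor@2
After 8 (next): list=[12, 2, 29, 5, 9, 7, 1] cursor@29
After 9 (next): list=[12, 2, 29, 5, 9, 7, 1] cursor@5

Answer: 12 2 29 5 9 7 1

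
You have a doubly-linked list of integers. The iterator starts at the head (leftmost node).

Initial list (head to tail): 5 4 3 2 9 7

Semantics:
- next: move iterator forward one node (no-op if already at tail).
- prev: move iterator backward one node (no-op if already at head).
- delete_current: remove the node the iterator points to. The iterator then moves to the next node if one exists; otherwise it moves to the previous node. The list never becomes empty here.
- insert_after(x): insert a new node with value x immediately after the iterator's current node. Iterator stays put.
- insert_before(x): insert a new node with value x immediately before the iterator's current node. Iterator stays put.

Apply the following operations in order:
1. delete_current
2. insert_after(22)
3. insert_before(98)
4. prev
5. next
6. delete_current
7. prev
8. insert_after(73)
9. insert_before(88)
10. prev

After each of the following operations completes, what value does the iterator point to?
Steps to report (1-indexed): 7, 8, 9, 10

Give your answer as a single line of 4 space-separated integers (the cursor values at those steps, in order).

After 1 (delete_current): list=[4, 3, 2, 9, 7] cursor@4
After 2 (insert_after(22)): list=[4, 22, 3, 2, 9, 7] cursor@4
After 3 (insert_before(98)): list=[98, 4, 22, 3, 2, 9, 7] cursor@4
After 4 (prev): list=[98, 4, 22, 3, 2, 9, 7] cursor@98
After 5 (next): list=[98, 4, 22, 3, 2, 9, 7] cursor@4
After 6 (delete_current): list=[98, 22, 3, 2, 9, 7] cursor@22
After 7 (prev): list=[98, 22, 3, 2, 9, 7] cursor@98
After 8 (insert_after(73)): list=[98, 73, 22, 3, 2, 9, 7] cursor@98
After 9 (insert_before(88)): list=[88, 98, 73, 22, 3, 2, 9, 7] cursor@98
After 10 (prev): list=[88, 98, 73, 22, 3, 2, 9, 7] cursor@88

Answer: 98 98 98 88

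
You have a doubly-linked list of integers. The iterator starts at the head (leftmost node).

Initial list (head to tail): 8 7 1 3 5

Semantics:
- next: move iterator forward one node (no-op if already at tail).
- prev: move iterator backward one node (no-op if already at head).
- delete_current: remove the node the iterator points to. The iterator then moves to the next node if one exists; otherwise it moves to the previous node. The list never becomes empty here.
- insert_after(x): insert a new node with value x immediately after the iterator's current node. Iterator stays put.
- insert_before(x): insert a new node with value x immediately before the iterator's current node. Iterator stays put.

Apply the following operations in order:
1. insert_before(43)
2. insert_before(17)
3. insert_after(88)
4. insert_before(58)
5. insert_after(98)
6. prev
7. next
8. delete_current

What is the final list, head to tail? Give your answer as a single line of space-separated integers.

Answer: 43 17 58 98 88 7 1 3 5

Derivation:
After 1 (insert_before(43)): list=[43, 8, 7, 1, 3, 5] cursor@8
After 2 (insert_before(17)): list=[43, 17, 8, 7, 1, 3, 5] cursor@8
After 3 (insert_after(88)): list=[43, 17, 8, 88, 7, 1, 3, 5] cursor@8
After 4 (insert_before(58)): list=[43, 17, 58, 8, 88, 7, 1, 3, 5] cursor@8
After 5 (insert_after(98)): list=[43, 17, 58, 8, 98, 88, 7, 1, 3, 5] cursor@8
After 6 (prev): list=[43, 17, 58, 8, 98, 88, 7, 1, 3, 5] cursor@58
After 7 (next): list=[43, 17, 58, 8, 98, 88, 7, 1, 3, 5] cursor@8
After 8 (delete_current): list=[43, 17, 58, 98, 88, 7, 1, 3, 5] cursor@98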